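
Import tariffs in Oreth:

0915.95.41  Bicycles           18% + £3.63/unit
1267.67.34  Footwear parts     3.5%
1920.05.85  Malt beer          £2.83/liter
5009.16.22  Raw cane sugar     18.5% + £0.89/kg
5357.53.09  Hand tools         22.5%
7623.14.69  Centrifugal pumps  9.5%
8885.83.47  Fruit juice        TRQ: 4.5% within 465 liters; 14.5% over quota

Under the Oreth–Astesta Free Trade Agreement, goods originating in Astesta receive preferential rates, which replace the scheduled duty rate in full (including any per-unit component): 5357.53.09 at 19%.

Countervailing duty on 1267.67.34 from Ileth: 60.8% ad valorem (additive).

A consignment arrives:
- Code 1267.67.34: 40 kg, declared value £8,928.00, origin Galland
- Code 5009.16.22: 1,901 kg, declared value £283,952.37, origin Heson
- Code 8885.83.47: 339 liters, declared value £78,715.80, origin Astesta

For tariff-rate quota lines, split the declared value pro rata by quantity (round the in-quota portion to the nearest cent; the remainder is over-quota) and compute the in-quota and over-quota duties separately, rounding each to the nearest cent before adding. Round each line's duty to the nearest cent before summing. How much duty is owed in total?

Line 1 (1267.67.34, Galland, 40 kg, £8,928.00):
Base rate for 1267.67.34 is 3.5%.
The additional-duty order on 1267.67.34 targets Ileth, not Galland; it does not apply.
Duty = £8,928.00 × 3.5% = £312.48.
Line 2 (5009.16.22, Heson, 1,901 kg, £283,952.37):
Base rate for 5009.16.22 is 18.5% + £0.89/kg.
Duty = £283,952.37 × 18.5% + 1,901 × £0.89 = £54,223.08.
Line 3 (8885.83.47, Astesta, 339 liters, £78,715.80):
Code 8885.83.47 is under a tariff-rate quota (threshold 465 liters). Quantity 339 liters is within the quota, so the in-quota rate 4.5% applies to the full value.
Duty = £78,715.80 × 4.5% = £3,542.21.
Total = £312.48 + £54,223.08 + £3,542.21 = £58,077.77.

£58,077.77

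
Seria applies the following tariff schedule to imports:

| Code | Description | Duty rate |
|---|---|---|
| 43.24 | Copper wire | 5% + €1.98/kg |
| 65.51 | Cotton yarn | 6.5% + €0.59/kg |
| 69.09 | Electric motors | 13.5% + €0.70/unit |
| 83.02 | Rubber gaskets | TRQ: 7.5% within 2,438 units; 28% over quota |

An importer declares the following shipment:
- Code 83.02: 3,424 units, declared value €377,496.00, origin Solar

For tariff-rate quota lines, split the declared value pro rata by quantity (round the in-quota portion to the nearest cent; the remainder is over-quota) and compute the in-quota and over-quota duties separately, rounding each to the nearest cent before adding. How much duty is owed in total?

€50,597.03

Line 1 (83.02, Solar, 3,424 units, €377,496.00):
Code 83.02 is under a tariff-rate quota (threshold 2,438 units). In-quota: 2,438 units at 7.5%; over-quota: 986 units at 28%.
Pro-rata value split: in-quota = €377,496.00 × 2,438/3,424 = €268,789.50; over-quota = €377,496.00 − €268,789.50 = €108,706.50.
In-quota duty = €268,789.50 × 7.5% = €20,159.21. Over-quota duty = €108,706.50 × 28% = €30,437.82.
Line duty = €20,159.21 + €30,437.82 = €50,597.03.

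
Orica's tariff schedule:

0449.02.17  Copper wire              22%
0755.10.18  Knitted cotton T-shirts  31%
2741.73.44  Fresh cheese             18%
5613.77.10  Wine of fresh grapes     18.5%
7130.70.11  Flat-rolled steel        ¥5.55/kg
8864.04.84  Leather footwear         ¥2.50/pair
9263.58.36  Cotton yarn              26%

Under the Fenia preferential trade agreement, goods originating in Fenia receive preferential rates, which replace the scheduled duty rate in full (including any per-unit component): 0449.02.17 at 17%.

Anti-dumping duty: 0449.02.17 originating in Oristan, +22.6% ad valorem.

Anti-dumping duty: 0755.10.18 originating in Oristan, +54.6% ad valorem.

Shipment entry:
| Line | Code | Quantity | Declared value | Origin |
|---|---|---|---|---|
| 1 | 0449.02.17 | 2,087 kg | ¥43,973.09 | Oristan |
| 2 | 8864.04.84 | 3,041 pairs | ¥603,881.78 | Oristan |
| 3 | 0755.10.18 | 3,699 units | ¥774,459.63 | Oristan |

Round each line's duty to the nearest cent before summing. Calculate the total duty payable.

Line 1 (0449.02.17, Oristan, 2,087 kg, ¥43,973.09):
Base rate for 0449.02.17 is 22%.
0449.02.17 has an FTA preferential rate, but origin Oristan is not Fenia; base rate stands.
Additional duty on 0449.02.17 from Oristan: +22.6%. Applied ad valorem rate: 22% + 22.6% = 44.6%.
Duty = ¥43,973.09 × 44.6% = ¥19,612.00.
Line 2 (8864.04.84, Oristan, 3,041 pairs, ¥603,881.78):
Base rate for 8864.04.84 is ¥2.50/pair.
Duty = 3,041 × ¥2.50 = ¥7,602.50.
Line 3 (0755.10.18, Oristan, 3,699 units, ¥774,459.63):
Base rate for 0755.10.18 is 31%.
Additional duty on 0755.10.18 from Oristan: +54.6%. Applied ad valorem rate: 31% + 54.6% = 85.6%.
Duty = ¥774,459.63 × 85.6% = ¥662,937.44.
Total = ¥19,612.00 + ¥7,602.50 + ¥662,937.44 = ¥690,151.94.

¥690,151.94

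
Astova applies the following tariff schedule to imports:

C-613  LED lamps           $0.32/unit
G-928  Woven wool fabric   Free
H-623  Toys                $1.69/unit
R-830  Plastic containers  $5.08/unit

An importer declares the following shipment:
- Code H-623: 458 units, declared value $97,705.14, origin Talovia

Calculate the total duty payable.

Line 1 (H-623, Talovia, 458 units, $97,705.14):
Base rate for H-623 is $1.69/unit.
Duty = 458 × $1.69 = $774.02.

$774.02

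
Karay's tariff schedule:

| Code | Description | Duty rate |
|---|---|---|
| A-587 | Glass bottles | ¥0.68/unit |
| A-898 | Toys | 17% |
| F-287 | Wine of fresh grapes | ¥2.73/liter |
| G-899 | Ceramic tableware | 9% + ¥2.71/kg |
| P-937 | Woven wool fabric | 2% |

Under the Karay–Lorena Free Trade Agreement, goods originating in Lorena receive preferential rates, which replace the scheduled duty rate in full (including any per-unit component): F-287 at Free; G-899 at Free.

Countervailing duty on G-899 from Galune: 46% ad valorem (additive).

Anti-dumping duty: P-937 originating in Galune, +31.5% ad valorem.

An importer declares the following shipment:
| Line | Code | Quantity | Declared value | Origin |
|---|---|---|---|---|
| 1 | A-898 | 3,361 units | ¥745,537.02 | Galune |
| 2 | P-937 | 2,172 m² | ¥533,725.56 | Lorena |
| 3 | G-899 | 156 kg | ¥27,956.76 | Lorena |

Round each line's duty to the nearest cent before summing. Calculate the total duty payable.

Line 1 (A-898, Galune, 3,361 units, ¥745,537.02):
Base rate for A-898 is 17%.
Duty = ¥745,537.02 × 17% = ¥126,741.29.
Line 2 (P-937, Lorena, 2,172 m², ¥533,725.56):
Base rate for P-937 is 2%.
Origin Lorena is the FTA partner but P-937 is not on the preference list; base rate stands.
The additional-duty order on P-937 targets Galune, not Lorena; it does not apply.
Duty = ¥533,725.56 × 2% = ¥10,674.51.
Line 3 (G-899, Lorena, 156 kg, ¥27,956.76):
Base rate for G-899 is 9% + ¥2.71/kg.
Origin Lorena qualifies under the Karay–Lorena agreement and G-899 is covered: preferential rate Free applies instead.
The additional-duty order on G-899 targets Galune, not Lorena; it does not apply.
Duty = ¥27,956.76 × 0% = ¥0.00.
Total = ¥126,741.29 + ¥10,674.51 + ¥0.00 = ¥137,415.80.

¥137,415.80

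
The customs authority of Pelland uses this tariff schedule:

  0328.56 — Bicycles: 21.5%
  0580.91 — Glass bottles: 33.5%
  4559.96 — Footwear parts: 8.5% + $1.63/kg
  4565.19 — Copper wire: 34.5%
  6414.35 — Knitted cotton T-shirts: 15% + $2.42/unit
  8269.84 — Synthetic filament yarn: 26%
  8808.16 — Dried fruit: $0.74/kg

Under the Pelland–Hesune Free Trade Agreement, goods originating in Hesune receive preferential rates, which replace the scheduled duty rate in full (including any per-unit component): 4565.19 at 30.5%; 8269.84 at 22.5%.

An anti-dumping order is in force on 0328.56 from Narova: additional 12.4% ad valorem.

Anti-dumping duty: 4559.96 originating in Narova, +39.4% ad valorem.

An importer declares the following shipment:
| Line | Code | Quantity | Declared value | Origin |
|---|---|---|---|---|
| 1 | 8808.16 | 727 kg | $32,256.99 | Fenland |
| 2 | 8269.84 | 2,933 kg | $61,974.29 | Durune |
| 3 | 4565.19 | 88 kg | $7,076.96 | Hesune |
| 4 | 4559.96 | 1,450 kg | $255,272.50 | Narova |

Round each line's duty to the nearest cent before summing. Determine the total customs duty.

Line 1 (8808.16, Fenland, 727 kg, $32,256.99):
Base rate for 8808.16 is $0.74/kg.
Duty = 727 × $0.74 = $537.98.
Line 2 (8269.84, Durune, 2,933 kg, $61,974.29):
Base rate for 8269.84 is 26%.
8269.84 has an FTA preferential rate, but origin Durune is not Hesune; base rate stands.
Duty = $61,974.29 × 26% = $16,113.32.
Line 3 (4565.19, Hesune, 88 kg, $7,076.96):
Base rate for 4565.19 is 34.5%.
Origin Hesune qualifies under the Pelland–Hesune agreement and 4565.19 is covered: preferential rate 30.5% applies instead.
Duty = $7,076.96 × 30.5% = $2,158.47.
Line 4 (4559.96, Narova, 1,450 kg, $255,272.50):
Base rate for 4559.96 is 8.5% + $1.63/kg.
Additional duty on 4559.96 from Narova: +39.4%. Applied ad valorem rate: 8.5% + 39.4% = 47.9%.
Duty = $255,272.50 × 47.9% + 1,450 × $1.63 = $124,639.03.
Total = $537.98 + $16,113.32 + $2,158.47 + $124,639.03 = $143,448.80.

$143,448.80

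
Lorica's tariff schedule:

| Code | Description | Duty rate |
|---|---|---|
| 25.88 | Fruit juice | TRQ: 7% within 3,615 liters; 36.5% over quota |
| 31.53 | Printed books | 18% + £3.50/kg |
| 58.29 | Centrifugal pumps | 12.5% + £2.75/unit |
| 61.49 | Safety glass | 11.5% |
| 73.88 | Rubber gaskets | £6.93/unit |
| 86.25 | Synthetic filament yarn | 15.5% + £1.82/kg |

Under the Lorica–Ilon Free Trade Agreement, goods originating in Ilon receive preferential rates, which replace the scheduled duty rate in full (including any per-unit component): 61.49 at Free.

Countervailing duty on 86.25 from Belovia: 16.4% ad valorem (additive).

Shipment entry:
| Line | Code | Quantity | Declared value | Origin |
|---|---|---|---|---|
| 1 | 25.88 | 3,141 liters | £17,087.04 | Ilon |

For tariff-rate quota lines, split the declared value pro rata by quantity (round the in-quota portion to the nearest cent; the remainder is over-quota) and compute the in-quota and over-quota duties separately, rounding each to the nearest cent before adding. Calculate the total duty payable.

£1,196.09

Line 1 (25.88, Ilon, 3,141 liters, £17,087.04):
Code 25.88 is under a tariff-rate quota (threshold 3,615 liters). Quantity 3,141 liters is within the quota, so the in-quota rate 7% applies to the full value.
Duty = £17,087.04 × 7% = £1,196.09.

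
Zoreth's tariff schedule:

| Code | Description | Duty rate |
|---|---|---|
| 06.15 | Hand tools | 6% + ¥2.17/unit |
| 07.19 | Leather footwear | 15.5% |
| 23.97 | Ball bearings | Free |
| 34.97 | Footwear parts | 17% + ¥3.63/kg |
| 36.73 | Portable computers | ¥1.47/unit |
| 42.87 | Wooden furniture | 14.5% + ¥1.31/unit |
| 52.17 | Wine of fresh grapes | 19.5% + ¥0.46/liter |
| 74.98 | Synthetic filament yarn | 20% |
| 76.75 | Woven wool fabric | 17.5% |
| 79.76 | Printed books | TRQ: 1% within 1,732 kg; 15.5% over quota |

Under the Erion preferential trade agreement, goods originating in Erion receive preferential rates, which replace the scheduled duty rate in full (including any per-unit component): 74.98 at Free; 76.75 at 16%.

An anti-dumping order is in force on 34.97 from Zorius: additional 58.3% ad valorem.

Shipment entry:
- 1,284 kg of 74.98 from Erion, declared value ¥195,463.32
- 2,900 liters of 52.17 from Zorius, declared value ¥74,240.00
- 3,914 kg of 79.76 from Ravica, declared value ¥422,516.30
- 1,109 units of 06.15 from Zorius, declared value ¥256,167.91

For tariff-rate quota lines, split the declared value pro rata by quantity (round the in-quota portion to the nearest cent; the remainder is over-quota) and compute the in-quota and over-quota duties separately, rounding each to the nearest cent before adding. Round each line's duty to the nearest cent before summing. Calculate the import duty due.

¥71,966.86

Line 1 (74.98, Erion, 1,284 kg, ¥195,463.32):
Base rate for 74.98 is 20%.
Origin Erion qualifies under the Zoreth–Erion agreement and 74.98 is covered: preferential rate Free applies instead.
Duty = ¥195,463.32 × 0% = ¥0.00.
Line 2 (52.17, Zorius, 2,900 liters, ¥74,240.00):
Base rate for 52.17 is 19.5% + ¥0.46/liter.
Duty = ¥74,240.00 × 19.5% + 2,900 × ¥0.46 = ¥15,810.80.
Line 3 (79.76, Ravica, 3,914 kg, ¥422,516.30):
Code 79.76 is under a tariff-rate quota (threshold 1,732 kg). In-quota: 1,732 kg at 1%; over-quota: 2,182 kg at 15.5%.
Pro-rata value split: in-quota = ¥422,516.30 × 1,732/3,914 = ¥186,969.40; over-quota = ¥422,516.30 − ¥186,969.40 = ¥235,546.90.
In-quota duty = ¥186,969.40 × 1% = ¥1,869.69. Over-quota duty = ¥235,546.90 × 15.5% = ¥36,509.77.
Line duty = ¥1,869.69 + ¥36,509.77 = ¥38,379.46.
Line 4 (06.15, Zorius, 1,109 units, ¥256,167.91):
Base rate for 06.15 is 6% + ¥2.17/unit.
Duty = ¥256,167.91 × 6% + 1,109 × ¥2.17 = ¥17,776.60.
Total = ¥0.00 + ¥15,810.80 + ¥38,379.46 + ¥17,776.60 = ¥71,966.86.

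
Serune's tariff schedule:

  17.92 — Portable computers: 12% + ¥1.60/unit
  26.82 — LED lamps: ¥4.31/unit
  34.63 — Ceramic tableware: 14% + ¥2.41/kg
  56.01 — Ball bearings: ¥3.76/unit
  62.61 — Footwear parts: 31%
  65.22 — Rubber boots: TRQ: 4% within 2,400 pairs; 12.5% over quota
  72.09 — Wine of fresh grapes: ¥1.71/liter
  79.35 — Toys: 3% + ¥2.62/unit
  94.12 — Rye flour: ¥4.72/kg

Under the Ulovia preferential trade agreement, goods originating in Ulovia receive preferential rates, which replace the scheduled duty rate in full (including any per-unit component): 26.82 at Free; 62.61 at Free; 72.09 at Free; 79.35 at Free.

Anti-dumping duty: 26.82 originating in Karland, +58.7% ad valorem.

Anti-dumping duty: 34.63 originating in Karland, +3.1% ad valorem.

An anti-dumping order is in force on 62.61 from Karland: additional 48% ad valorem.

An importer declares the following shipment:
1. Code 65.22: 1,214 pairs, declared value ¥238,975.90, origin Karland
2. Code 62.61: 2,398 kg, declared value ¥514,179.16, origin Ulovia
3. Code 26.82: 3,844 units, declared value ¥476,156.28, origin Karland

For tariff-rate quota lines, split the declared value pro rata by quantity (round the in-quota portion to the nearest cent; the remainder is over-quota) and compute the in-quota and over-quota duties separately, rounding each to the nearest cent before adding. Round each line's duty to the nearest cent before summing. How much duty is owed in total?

Line 1 (65.22, Karland, 1,214 pairs, ¥238,975.90):
Code 65.22 is under a tariff-rate quota (threshold 2,400 pairs). Quantity 1,214 pairs is within the quota, so the in-quota rate 4% applies to the full value.
Duty = ¥238,975.90 × 4% = ¥9,559.04.
Line 2 (62.61, Ulovia, 2,398 kg, ¥514,179.16):
Base rate for 62.61 is 31%.
Origin Ulovia qualifies under the Serune–Ulovia agreement and 62.61 is covered: preferential rate Free applies instead.
The additional-duty order on 62.61 targets Karland, not Ulovia; it does not apply.
Duty = ¥514,179.16 × 0% = ¥0.00.
Line 3 (26.82, Karland, 3,844 units, ¥476,156.28):
Base rate for 26.82 is ¥4.31/unit.
26.82 has an FTA preferential rate, but origin Karland is not Ulovia; base rate stands.
Additional duty on 26.82 from Karland: +58.7% ad valorem. Applied ad valorem rate = 58.7%.
Duty = ¥476,156.28 × 58.7% + 3,844 × ¥4.31 = ¥296,071.38.
Total = ¥9,559.04 + ¥0.00 + ¥296,071.38 = ¥305,630.42.

¥305,630.42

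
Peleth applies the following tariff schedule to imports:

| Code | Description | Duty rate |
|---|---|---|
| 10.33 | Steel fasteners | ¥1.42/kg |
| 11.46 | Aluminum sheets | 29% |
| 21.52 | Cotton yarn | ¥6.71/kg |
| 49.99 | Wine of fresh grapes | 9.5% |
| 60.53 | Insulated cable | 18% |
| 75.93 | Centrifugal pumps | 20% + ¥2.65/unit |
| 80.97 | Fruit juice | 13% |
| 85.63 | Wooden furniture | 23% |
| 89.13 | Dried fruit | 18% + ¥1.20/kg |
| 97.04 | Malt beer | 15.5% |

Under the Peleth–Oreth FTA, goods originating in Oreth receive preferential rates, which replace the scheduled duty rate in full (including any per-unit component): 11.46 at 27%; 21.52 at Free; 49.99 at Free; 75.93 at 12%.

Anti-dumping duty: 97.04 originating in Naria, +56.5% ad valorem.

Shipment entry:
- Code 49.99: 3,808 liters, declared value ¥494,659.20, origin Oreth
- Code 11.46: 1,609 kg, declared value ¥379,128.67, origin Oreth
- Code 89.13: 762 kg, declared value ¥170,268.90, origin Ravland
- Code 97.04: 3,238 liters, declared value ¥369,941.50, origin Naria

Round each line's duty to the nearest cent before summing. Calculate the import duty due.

Line 1 (49.99, Oreth, 3,808 liters, ¥494,659.20):
Base rate for 49.99 is 9.5%.
Origin Oreth qualifies under the Peleth–Oreth agreement and 49.99 is covered: preferential rate Free applies instead.
Duty = ¥494,659.20 × 0% = ¥0.00.
Line 2 (11.46, Oreth, 1,609 kg, ¥379,128.67):
Base rate for 11.46 is 29%.
Origin Oreth qualifies under the Peleth–Oreth agreement and 11.46 is covered: preferential rate 27% applies instead.
Duty = ¥379,128.67 × 27% = ¥102,364.74.
Line 3 (89.13, Ravland, 762 kg, ¥170,268.90):
Base rate for 89.13 is 18% + ¥1.20/kg.
Duty = ¥170,268.90 × 18% + 762 × ¥1.20 = ¥31,562.80.
Line 4 (97.04, Naria, 3,238 liters, ¥369,941.50):
Base rate for 97.04 is 15.5%.
Additional duty on 97.04 from Naria: +56.5%. Applied ad valorem rate: 15.5% + 56.5% = 72%.
Duty = ¥369,941.50 × 72% = ¥266,357.88.
Total = ¥0.00 + ¥102,364.74 + ¥31,562.80 + ¥266,357.88 = ¥400,285.42.

¥400,285.42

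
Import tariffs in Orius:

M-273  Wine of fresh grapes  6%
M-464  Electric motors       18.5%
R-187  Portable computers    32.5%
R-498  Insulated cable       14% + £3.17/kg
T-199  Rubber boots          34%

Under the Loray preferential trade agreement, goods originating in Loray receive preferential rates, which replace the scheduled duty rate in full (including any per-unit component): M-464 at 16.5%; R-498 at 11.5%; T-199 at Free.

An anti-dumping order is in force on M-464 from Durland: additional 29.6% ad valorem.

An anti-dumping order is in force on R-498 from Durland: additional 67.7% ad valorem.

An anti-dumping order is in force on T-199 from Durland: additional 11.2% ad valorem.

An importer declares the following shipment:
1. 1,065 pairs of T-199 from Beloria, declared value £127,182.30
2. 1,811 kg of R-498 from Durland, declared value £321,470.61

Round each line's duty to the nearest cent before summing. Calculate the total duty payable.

£311,624.34

Line 1 (T-199, Beloria, 1,065 pairs, £127,182.30):
Base rate for T-199 is 34%.
T-199 has an FTA preferential rate, but origin Beloria is not Loray; base rate stands.
The additional-duty order on T-199 targets Durland, not Beloria; it does not apply.
Duty = £127,182.30 × 34% = £43,241.98.
Line 2 (R-498, Durland, 1,811 kg, £321,470.61):
Base rate for R-498 is 14% + £3.17/kg.
R-498 has an FTA preferential rate, but origin Durland is not Loray; base rate stands.
Additional duty on R-498 from Durland: +67.7%. Applied ad valorem rate: 14% + 67.7% = 81.7%.
Duty = £321,470.61 × 81.7% + 1,811 × £3.17 = £268,382.36.
Total = £43,241.98 + £268,382.36 = £311,624.34.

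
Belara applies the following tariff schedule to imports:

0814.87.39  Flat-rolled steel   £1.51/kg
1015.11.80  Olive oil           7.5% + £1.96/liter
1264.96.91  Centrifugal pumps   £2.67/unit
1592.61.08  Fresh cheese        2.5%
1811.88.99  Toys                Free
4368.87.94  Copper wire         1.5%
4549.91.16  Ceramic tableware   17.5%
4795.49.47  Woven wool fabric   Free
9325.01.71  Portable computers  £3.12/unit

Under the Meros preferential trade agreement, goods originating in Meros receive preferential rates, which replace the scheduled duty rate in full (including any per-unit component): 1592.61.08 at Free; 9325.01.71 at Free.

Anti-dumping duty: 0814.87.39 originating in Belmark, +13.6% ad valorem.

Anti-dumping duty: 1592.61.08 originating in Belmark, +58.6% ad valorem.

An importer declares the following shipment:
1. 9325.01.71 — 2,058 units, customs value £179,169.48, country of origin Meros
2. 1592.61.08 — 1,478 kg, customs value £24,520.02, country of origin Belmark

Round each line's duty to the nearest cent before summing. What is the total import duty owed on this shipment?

£14,981.73

Line 1 (9325.01.71, Meros, 2,058 units, £179,169.48):
Base rate for 9325.01.71 is £3.12/unit.
Origin Meros qualifies under the Belara–Meros agreement and 9325.01.71 is covered: preferential rate Free applies instead.
Duty = £179,169.48 × 0% = £0.00.
Line 2 (1592.61.08, Belmark, 1,478 kg, £24,520.02):
Base rate for 1592.61.08 is 2.5%.
1592.61.08 has an FTA preferential rate, but origin Belmark is not Meros; base rate stands.
Additional duty on 1592.61.08 from Belmark: +58.6%. Applied ad valorem rate: 2.5% + 58.6% = 61.1%.
Duty = £24,520.02 × 61.1% = £14,981.73.
Total = £0.00 + £14,981.73 = £14,981.73.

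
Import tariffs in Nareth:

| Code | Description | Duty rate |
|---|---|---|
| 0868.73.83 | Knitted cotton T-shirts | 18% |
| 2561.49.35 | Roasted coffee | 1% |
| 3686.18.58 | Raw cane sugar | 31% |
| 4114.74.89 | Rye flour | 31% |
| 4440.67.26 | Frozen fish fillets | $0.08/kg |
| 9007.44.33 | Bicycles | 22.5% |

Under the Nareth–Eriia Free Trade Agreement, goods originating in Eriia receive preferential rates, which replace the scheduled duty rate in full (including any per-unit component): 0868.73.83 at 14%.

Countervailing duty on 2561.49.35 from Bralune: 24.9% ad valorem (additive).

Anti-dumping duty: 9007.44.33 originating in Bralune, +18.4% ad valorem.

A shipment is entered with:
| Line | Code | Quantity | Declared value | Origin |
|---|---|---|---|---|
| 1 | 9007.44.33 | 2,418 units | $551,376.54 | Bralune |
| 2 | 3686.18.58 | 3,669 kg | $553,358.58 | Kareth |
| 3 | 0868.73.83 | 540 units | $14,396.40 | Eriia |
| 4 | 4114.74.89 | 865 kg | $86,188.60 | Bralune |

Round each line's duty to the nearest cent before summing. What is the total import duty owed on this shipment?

$425,788.13

Line 1 (9007.44.33, Bralune, 2,418 units, $551,376.54):
Base rate for 9007.44.33 is 22.5%.
Additional duty on 9007.44.33 from Bralune: +18.4%. Applied ad valorem rate: 22.5% + 18.4% = 40.9%.
Duty = $551,376.54 × 40.9% = $225,513.00.
Line 2 (3686.18.58, Kareth, 3,669 kg, $553,358.58):
Base rate for 3686.18.58 is 31%.
Duty = $553,358.58 × 31% = $171,541.16.
Line 3 (0868.73.83, Eriia, 540 units, $14,396.40):
Base rate for 0868.73.83 is 18%.
Origin Eriia qualifies under the Nareth–Eriia agreement and 0868.73.83 is covered: preferential rate 14% applies instead.
Duty = $14,396.40 × 14% = $2,015.50.
Line 4 (4114.74.89, Bralune, 865 kg, $86,188.60):
Base rate for 4114.74.89 is 31%.
Duty = $86,188.60 × 31% = $26,718.47.
Total = $225,513.00 + $171,541.16 + $2,015.50 + $26,718.47 = $425,788.13.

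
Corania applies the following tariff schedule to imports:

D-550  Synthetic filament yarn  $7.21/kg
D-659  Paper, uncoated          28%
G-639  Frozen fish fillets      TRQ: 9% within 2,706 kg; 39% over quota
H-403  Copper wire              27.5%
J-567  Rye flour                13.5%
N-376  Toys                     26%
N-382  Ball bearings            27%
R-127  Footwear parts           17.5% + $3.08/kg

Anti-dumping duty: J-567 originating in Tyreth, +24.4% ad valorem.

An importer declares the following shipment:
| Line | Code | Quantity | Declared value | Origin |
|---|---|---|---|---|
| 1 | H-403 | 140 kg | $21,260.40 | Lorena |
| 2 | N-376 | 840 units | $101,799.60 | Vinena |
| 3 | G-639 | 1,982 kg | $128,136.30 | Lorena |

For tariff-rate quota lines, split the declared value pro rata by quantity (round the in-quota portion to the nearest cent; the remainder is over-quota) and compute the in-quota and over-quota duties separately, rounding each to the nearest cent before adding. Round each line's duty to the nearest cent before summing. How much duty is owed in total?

Line 1 (H-403, Lorena, 140 kg, $21,260.40):
Base rate for H-403 is 27.5%.
Duty = $21,260.40 × 27.5% = $5,846.61.
Line 2 (N-376, Vinena, 840 units, $101,799.60):
Base rate for N-376 is 26%.
Duty = $101,799.60 × 26% = $26,467.90.
Line 3 (G-639, Lorena, 1,982 kg, $128,136.30):
Code G-639 is under a tariff-rate quota (threshold 2,706 kg). Quantity 1,982 kg is within the quota, so the in-quota rate 9% applies to the full value.
Duty = $128,136.30 × 9% = $11,532.27.
Total = $5,846.61 + $26,467.90 + $11,532.27 = $43,846.78.

$43,846.78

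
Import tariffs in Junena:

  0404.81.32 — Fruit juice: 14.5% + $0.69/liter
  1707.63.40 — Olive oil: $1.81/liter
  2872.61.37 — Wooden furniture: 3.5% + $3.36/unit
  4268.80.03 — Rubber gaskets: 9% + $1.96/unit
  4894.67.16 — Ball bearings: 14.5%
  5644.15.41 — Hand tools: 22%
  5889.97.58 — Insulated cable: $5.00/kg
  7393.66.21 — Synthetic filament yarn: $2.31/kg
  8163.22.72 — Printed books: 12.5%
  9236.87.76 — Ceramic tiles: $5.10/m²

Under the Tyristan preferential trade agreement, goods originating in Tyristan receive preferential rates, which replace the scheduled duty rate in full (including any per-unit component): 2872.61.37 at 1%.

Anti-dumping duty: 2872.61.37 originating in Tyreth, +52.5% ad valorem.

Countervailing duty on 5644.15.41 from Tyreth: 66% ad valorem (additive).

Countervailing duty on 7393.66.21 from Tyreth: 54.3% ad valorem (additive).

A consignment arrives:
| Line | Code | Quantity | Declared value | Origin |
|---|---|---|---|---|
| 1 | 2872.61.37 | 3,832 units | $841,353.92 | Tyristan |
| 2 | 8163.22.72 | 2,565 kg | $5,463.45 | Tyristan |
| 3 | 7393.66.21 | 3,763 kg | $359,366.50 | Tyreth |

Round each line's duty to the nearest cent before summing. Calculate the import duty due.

$212,925.01

Line 1 (2872.61.37, Tyristan, 3,832 units, $841,353.92):
Base rate for 2872.61.37 is 3.5% + $3.36/unit.
Origin Tyristan qualifies under the Junena–Tyristan agreement and 2872.61.37 is covered: preferential rate 1% applies instead.
The additional-duty order on 2872.61.37 targets Tyreth, not Tyristan; it does not apply.
Duty = $841,353.92 × 1% = $8,413.54.
Line 2 (8163.22.72, Tyristan, 2,565 kg, $5,463.45):
Base rate for 8163.22.72 is 12.5%.
Origin Tyristan is the FTA partner but 8163.22.72 is not on the preference list; base rate stands.
Duty = $5,463.45 × 12.5% = $682.93.
Line 3 (7393.66.21, Tyreth, 3,763 kg, $359,366.50):
Base rate for 7393.66.21 is $2.31/kg.
Additional duty on 7393.66.21 from Tyreth: +54.3% ad valorem. Applied ad valorem rate = 54.3%.
Duty = $359,366.50 × 54.3% + 3,763 × $2.31 = $203,828.54.
Total = $8,413.54 + $682.93 + $203,828.54 = $212,925.01.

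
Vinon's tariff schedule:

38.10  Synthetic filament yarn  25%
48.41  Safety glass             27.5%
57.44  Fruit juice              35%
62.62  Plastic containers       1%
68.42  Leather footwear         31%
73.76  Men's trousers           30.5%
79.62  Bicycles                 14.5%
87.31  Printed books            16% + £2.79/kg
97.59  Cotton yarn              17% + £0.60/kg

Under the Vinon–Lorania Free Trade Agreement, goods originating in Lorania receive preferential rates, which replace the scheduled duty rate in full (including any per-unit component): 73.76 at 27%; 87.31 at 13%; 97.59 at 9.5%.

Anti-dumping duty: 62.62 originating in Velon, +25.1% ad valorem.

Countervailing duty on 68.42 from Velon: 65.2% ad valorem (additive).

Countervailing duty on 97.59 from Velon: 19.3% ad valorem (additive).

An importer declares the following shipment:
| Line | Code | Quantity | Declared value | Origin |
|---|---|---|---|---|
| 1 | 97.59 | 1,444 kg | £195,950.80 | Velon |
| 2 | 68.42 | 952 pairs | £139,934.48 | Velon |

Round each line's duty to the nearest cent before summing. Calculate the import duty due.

£206,613.51

Line 1 (97.59, Velon, 1,444 kg, £195,950.80):
Base rate for 97.59 is 17% + £0.60/kg.
97.59 has an FTA preferential rate, but origin Velon is not Lorania; base rate stands.
Additional duty on 97.59 from Velon: +19.3%. Applied ad valorem rate: 17% + 19.3% = 36.3%.
Duty = £195,950.80 × 36.3% + 1,444 × £0.60 = £71,996.54.
Line 2 (68.42, Velon, 952 pairs, £139,934.48):
Base rate for 68.42 is 31%.
Additional duty on 68.42 from Velon: +65.2%. Applied ad valorem rate: 31% + 65.2% = 96.2%.
Duty = £139,934.48 × 96.2% = £134,616.97.
Total = £71,996.54 + £134,616.97 = £206,613.51.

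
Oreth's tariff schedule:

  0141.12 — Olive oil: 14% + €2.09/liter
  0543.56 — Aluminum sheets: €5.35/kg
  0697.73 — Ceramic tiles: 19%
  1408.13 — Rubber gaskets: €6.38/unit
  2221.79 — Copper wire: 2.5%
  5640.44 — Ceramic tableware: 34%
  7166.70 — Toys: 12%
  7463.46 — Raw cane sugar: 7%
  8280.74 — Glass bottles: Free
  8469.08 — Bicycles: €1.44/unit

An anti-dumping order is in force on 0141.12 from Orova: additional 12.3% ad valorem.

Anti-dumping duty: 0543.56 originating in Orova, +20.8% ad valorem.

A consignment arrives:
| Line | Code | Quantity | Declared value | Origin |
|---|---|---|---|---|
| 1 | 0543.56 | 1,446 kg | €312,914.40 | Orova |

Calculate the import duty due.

Line 1 (0543.56, Orova, 1,446 kg, €312,914.40):
Base rate for 0543.56 is €5.35/kg.
Additional duty on 0543.56 from Orova: +20.8% ad valorem. Applied ad valorem rate = 20.8%.
Duty = €312,914.40 × 20.8% + 1,446 × €5.35 = €72,822.30.

€72,822.30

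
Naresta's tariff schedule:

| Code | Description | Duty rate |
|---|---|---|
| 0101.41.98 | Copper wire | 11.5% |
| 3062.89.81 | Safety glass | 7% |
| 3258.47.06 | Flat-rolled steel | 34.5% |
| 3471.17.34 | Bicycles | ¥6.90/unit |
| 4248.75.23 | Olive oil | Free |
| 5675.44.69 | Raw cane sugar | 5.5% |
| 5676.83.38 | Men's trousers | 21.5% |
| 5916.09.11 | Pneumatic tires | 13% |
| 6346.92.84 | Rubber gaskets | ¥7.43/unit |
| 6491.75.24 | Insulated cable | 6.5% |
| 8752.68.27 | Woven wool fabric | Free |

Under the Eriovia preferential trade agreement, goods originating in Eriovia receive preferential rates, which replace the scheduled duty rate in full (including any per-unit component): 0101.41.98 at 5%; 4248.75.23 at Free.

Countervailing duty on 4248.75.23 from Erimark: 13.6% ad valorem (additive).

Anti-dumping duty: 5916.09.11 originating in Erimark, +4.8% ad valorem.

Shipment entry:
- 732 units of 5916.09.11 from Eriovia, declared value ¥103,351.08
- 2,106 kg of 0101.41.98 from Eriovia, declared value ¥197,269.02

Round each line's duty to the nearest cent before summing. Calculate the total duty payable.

Line 1 (5916.09.11, Eriovia, 732 units, ¥103,351.08):
Base rate for 5916.09.11 is 13%.
Origin Eriovia is the FTA partner but 5916.09.11 is not on the preference list; base rate stands.
The additional-duty order on 5916.09.11 targets Erimark, not Eriovia; it does not apply.
Duty = ¥103,351.08 × 13% = ¥13,435.64.
Line 2 (0101.41.98, Eriovia, 2,106 kg, ¥197,269.02):
Base rate for 0101.41.98 is 11.5%.
Origin Eriovia qualifies under the Naresta–Eriovia agreement and 0101.41.98 is covered: preferential rate 5% applies instead.
Duty = ¥197,269.02 × 5% = ¥9,863.45.
Total = ¥13,435.64 + ¥9,863.45 = ¥23,299.09.

¥23,299.09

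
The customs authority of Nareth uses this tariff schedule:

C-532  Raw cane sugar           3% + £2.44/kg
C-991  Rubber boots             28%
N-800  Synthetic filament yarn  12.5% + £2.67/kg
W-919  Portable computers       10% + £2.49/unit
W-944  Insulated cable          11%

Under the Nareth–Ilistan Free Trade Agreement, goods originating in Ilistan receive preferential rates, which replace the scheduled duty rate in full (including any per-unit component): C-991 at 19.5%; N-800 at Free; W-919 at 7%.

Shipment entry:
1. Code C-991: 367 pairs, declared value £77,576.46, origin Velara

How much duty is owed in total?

Line 1 (C-991, Velara, 367 pairs, £77,576.46):
Base rate for C-991 is 28%.
C-991 has an FTA preferential rate, but origin Velara is not Ilistan; base rate stands.
Duty = £77,576.46 × 28% = £21,721.41.

£21,721.41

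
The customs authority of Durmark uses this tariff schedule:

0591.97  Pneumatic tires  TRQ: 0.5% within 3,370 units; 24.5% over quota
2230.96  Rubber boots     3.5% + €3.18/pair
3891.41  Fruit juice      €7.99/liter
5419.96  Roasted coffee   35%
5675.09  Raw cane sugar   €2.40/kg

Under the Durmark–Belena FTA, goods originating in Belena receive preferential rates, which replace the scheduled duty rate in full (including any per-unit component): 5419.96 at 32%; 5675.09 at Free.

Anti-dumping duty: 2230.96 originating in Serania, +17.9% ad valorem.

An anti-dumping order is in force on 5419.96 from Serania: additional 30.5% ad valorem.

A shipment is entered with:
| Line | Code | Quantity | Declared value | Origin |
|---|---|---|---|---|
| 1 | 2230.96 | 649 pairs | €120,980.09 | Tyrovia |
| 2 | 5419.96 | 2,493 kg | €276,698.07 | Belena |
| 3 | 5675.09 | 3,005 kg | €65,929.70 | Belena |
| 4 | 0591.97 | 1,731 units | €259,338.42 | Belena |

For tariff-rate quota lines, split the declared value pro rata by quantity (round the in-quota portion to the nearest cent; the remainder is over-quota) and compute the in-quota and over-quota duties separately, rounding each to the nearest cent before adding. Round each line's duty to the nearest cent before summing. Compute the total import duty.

€96,138.19

Line 1 (2230.96, Tyrovia, 649 pairs, €120,980.09):
Base rate for 2230.96 is 3.5% + €3.18/pair.
The additional-duty order on 2230.96 targets Serania, not Tyrovia; it does not apply.
Duty = €120,980.09 × 3.5% + 649 × €3.18 = €6,298.12.
Line 2 (5419.96, Belena, 2,493 kg, €276,698.07):
Base rate for 5419.96 is 35%.
Origin Belena qualifies under the Durmark–Belena agreement and 5419.96 is covered: preferential rate 32% applies instead.
The additional-duty order on 5419.96 targets Serania, not Belena; it does not apply.
Duty = €276,698.07 × 32% = €88,543.38.
Line 3 (5675.09, Belena, 3,005 kg, €65,929.70):
Base rate for 5675.09 is €2.40/kg.
Origin Belena qualifies under the Durmark–Belena agreement and 5675.09 is covered: preferential rate Free applies instead.
Duty = €65,929.70 × 0% = €0.00.
Line 4 (0591.97, Belena, 1,731 units, €259,338.42):
Code 0591.97 is under a tariff-rate quota (threshold 3,370 units). Quantity 1,731 units is within the quota, so the in-quota rate 0.5% applies to the full value.
Duty = €259,338.42 × 0.5% = €1,296.69.
Total = €6,298.12 + €88,543.38 + €0.00 + €1,296.69 = €96,138.19.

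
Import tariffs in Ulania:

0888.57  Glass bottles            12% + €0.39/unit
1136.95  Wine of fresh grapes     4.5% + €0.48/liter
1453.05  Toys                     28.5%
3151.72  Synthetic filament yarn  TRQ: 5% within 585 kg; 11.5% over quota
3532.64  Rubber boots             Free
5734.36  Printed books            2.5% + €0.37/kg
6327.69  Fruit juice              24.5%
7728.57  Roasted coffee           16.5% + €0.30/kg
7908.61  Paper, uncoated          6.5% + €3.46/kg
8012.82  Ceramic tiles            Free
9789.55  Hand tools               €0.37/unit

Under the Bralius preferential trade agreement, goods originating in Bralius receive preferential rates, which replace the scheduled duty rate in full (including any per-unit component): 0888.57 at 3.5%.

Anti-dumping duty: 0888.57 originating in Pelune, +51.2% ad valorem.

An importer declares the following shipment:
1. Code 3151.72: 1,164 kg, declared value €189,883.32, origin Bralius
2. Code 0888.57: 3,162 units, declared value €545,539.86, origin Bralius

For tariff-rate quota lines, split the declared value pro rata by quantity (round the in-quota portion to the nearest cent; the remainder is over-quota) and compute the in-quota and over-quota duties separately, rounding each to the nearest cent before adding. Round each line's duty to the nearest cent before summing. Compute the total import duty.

€34,727.46

Line 1 (3151.72, Bralius, 1,164 kg, €189,883.32):
Code 3151.72 is under a tariff-rate quota (threshold 585 kg). In-quota: 585 kg at 5%; over-quota: 579 kg at 11.5%.
Pro-rata value split: in-quota = €189,883.32 × 585/1,164 = €95,431.05; over-quota = €189,883.32 − €95,431.05 = €94,452.27.
In-quota duty = €95,431.05 × 5% = €4,771.55. Over-quota duty = €94,452.27 × 11.5% = €10,862.01.
Line duty = €4,771.55 + €10,862.01 = €15,633.56.
Line 2 (0888.57, Bralius, 3,162 units, €545,539.86):
Base rate for 0888.57 is 12% + €0.39/unit.
Origin Bralius qualifies under the Ulania–Bralius agreement and 0888.57 is covered: preferential rate 3.5% applies instead.
The additional-duty order on 0888.57 targets Pelune, not Bralius; it does not apply.
Duty = €545,539.86 × 3.5% = €19,093.90.
Total = €15,633.56 + €19,093.90 = €34,727.46.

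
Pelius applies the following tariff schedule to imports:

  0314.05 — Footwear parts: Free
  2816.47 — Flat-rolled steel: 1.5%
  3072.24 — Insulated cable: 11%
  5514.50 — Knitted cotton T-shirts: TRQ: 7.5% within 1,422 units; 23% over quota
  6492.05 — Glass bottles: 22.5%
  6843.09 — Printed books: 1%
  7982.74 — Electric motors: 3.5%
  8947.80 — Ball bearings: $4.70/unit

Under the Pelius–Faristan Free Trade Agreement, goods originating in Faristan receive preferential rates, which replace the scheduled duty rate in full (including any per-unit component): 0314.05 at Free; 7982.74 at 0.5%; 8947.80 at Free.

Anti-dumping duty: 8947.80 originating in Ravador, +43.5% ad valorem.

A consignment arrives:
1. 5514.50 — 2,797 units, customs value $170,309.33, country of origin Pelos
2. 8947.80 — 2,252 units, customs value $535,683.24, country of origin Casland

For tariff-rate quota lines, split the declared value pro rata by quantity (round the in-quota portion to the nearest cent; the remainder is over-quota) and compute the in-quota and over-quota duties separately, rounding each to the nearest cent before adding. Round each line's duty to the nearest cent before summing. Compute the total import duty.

$36,334.78

Line 1 (5514.50, Pelos, 2,797 units, $170,309.33):
Code 5514.50 is under a tariff-rate quota (threshold 1,422 units). In-quota: 1,422 units at 7.5%; over-quota: 1,375 units at 23%.
Pro-rata value split: in-quota = $170,309.33 × 1,422/2,797 = $86,585.58; over-quota = $170,309.33 − $86,585.58 = $83,723.75.
In-quota duty = $86,585.58 × 7.5% = $6,493.92. Over-quota duty = $83,723.75 × 23% = $19,256.46.
Line duty = $6,493.92 + $19,256.46 = $25,750.38.
Line 2 (8947.80, Casland, 2,252 units, $535,683.24):
Base rate for 8947.80 is $4.70/unit.
8947.80 has an FTA preferential rate, but origin Casland is not Faristan; base rate stands.
The additional-duty order on 8947.80 targets Ravador, not Casland; it does not apply.
Duty = 2,252 × $4.70 = $10,584.40.
Total = $25,750.38 + $10,584.40 = $36,334.78.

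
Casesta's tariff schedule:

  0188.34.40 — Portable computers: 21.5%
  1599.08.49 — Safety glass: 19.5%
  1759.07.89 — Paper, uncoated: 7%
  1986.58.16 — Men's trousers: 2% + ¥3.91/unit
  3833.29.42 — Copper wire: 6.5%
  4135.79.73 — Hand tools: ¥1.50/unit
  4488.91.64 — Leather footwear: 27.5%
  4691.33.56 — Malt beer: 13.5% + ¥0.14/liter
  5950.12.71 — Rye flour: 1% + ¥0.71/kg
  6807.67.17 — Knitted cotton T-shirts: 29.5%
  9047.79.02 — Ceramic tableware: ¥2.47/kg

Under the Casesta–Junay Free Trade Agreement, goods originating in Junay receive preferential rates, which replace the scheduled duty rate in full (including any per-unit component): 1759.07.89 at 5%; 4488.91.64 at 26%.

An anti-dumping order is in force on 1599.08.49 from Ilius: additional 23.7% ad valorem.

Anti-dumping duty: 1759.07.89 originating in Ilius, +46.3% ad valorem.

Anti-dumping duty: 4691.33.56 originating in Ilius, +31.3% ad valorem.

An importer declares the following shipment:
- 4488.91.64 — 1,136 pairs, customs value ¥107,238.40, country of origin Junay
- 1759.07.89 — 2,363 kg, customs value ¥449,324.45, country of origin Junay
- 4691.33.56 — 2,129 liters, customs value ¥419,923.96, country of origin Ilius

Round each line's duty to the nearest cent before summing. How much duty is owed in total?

¥238,772.19

Line 1 (4488.91.64, Junay, 1,136 pairs, ¥107,238.40):
Base rate for 4488.91.64 is 27.5%.
Origin Junay qualifies under the Casesta–Junay agreement and 4488.91.64 is covered: preferential rate 26% applies instead.
Duty = ¥107,238.40 × 26% = ¥27,881.98.
Line 2 (1759.07.89, Junay, 2,363 kg, ¥449,324.45):
Base rate for 1759.07.89 is 7%.
Origin Junay qualifies under the Casesta–Junay agreement and 1759.07.89 is covered: preferential rate 5% applies instead.
The additional-duty order on 1759.07.89 targets Ilius, not Junay; it does not apply.
Duty = ¥449,324.45 × 5% = ¥22,466.22.
Line 3 (4691.33.56, Ilius, 2,129 liters, ¥419,923.96):
Base rate for 4691.33.56 is 13.5% + ¥0.14/liter.
Additional duty on 4691.33.56 from Ilius: +31.3%. Applied ad valorem rate: 13.5% + 31.3% = 44.8%.
Duty = ¥419,923.96 × 44.8% + 2,129 × ¥0.14 = ¥188,423.99.
Total = ¥27,881.98 + ¥22,466.22 + ¥188,423.99 = ¥238,772.19.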